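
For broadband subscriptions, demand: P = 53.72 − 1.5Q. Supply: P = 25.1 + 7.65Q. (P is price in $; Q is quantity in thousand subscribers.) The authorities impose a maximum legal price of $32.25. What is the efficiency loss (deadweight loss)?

$22.01 thousand

Competitive equilibrium: 53.72 − 1.5Q = 25.1 + 7.65Q → Q* = 3.1279, P* = 49.0282.
At the ceiling P = 32.25, quantity supplied = (32.25 − 25.1)/7.65 = 0.9346.
Willingness to pay at Q' = 0.9346: 53.72 − 1.5·0.9346 = 52.3181.
ΔQ = 3.1279 − 0.9346 = 2.1933; wedge = 52.3181 − 32.25 = 20.0681.
Deadweight loss = ½ × 2.1933 × 20.0681 = $22.01 thousand.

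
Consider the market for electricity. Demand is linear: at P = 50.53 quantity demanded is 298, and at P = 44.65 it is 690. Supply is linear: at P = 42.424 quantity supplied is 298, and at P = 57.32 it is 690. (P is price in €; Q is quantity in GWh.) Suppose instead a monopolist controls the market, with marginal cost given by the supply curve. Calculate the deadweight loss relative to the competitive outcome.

Demand slope = (44.65 − 50.53)/(690 − 298) = −0.015, so P = 55 − 0.015Q.
Supply slope = (57.32 − 42.424)/(690 − 298) = 0.038, so P = 31.1 + 0.038Q.
Competitive equilibrium: 55 − 0.015Q = 31.1 + 0.038Q → Q* = 450.9434, P* = 48.2358.
Marginal revenue: MR = 55 − 0.03Q. Set MR = MC: 55 − 0.03Q = 31.1 + 0.038Q → Q_m = 351.4706.
Price P_m = 55 − 0.015·351.4706 = 49.7279; MC(Q_m) = 31.1 + 0.038·351.4706 = 44.4559.
Competitive Q* = 450.9434, so ΔQ = 99.4728; wedge = 49.7279 − 44.4559 = 5.272.
Deadweight loss = ½ × 99.4728 × 5.272 = €262.21.

€262.21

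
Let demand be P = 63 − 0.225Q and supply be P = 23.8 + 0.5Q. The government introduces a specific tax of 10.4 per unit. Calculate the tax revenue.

413.13

Competitive equilibrium: 63 − 0.225Q = 23.8 + 0.5Q → Q* = 54.069, P* = 50.8345.
With the tax, the buyer price exceeds the seller price by 10.4: (63 − 0.225Q) − (23.8 + 0.5Q) = 10.4 → Q' = 39.7241.
Tax revenue = 10.4 × 39.7241 = 413.13.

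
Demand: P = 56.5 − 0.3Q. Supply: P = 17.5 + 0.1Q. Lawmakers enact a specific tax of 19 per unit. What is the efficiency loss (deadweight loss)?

Competitive equilibrium: 56.5 − 0.3Q = 17.5 + 0.1Q → Q* = 97.5, P* = 27.25.
With the tax, the buyer price exceeds the seller price by 19: (56.5 − 0.3Q) − (17.5 + 0.1Q) = 19 → Q' = 50.
ΔQ = 97.5 − 50 = 47.5; the wedge equals the tax, 19.
Deadweight loss = ½ × 47.5 × 19 = 451.25.

451.25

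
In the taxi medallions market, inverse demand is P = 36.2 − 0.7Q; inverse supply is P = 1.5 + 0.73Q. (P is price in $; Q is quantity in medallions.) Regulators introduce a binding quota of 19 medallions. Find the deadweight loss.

$19.83

Competitive equilibrium: 36.2 − 0.7Q = 1.5 + 0.73Q → Q* = 24.2657, P* = 19.214.
At Q = 19: demand price = 36.2 − 0.7·19 = 22.9; supply price = 1.5 + 0.73·19 = 15.37.
ΔQ = 24.2657 − 19 = 5.2657; wedge = 22.9 − 15.37 = 7.53.
DWL = ½ × 5.2657 × 7.53 = $19.83.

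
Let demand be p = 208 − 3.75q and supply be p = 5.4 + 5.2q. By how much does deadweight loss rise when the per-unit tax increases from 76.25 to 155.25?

Competitive equilibrium: 208 − 3.75q = 5.4 + 5.2q → q* = 22.6369, p* = 123.1117.
For a per-unit tax t: Δq = t/8.95, so DWL = ½·t·(t/8.95) = t²/17.9.
At t = 76.25: DWL = 324.808. At t = 155.25: DWL = 1346.512.
Increase = 1346.512 − 324.808 = 1021.70.

1021.70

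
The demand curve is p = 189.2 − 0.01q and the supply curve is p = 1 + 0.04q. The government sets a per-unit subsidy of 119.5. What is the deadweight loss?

Competitive equilibrium: 189.2 − 0.01q = 1 + 0.04q → q* = 3764, p* = 151.56.
The subsidy lowers effective supply by 119.5: p = 0.04q − 118.5.
New quantity: 189.2 − 0.01q = 0.04q − 118.5 → q' = 6154.
Overproduction Δq = 6154 − 3764 = 2390; wedge = subsidy = 119.5.
Deadweight loss = ½ × 2390 × 119.5 = 142802.50.

142802.50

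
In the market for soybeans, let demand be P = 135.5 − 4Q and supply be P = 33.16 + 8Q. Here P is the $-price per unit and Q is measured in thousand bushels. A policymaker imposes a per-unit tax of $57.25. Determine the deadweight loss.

Competitive equilibrium: 135.5 − 4Q = 33.16 + 8Q → Q* = 8.52833, P* = 101.38667.
With the tax, the buyer price exceeds the seller price by 57.25: (135.5 − 4Q) − (33.16 + 8Q) = 57.25 → Q' = 3.7575.
ΔQ = 8.52833 − 3.7575 = 4.77083; the wedge equals the tax, 57.25.
The triangle = ½ × 4.77083 × 57.25 = $136.57 thousand.

$136.57 thousand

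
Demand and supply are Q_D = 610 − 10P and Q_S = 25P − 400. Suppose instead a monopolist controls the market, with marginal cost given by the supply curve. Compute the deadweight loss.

1255.58

In inverse form: demand P = 61 − 0.1Q, supply P = 16 + 0.04Q.
Competitive equilibrium: 61 − 0.1Q = 16 + 0.04Q → Q* = 321.4286, P* = 28.8571.
Marginal revenue: MR = 61 − 0.2Q. Set MR = MC: 61 − 0.2Q = 16 + 0.04Q → Q_m = 187.5.
Price P_m = 61 − 0.1·187.5 = 42.25; MC(Q_m) = 16 + 0.04·187.5 = 23.5.
Competitive Q* = 321.4286, so ΔQ = 133.9286; wedge = 42.25 − 23.5 = 18.75.
Deadweight loss = ½ × 133.9286 × 18.75 = 1255.58.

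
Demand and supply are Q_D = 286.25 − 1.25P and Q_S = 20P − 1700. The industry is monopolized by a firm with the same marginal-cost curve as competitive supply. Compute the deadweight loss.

2867.40

In inverse form: demand P = 229 − 0.8Q, supply P = 85 + 0.05Q.
Competitive equilibrium: 229 − 0.8Q = 85 + 0.05Q → Q* = 169.4118, P* = 93.4706.
Marginal revenue: MR = 229 − 1.6Q. Set MR = MC: 229 − 1.6Q = 85 + 0.05Q → Q_m = 87.2727.
Price P_m = 229 − 0.8·87.2727 = 159.1818; MC(Q_m) = 85 + 0.05·87.2727 = 89.3636.
Competitive Q* = 169.4118, so ΔQ = 82.1391; wedge = 159.1818 − 89.3636 = 69.8182.
The triangle = ½ × 82.1391 × 69.8182 = 2867.40.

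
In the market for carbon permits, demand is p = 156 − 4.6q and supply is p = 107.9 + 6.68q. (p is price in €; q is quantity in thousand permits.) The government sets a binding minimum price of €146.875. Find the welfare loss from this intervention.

€29.33 thousand

Competitive equilibrium: 156 − 4.6q = 107.9 + 6.68q → q* = 4.2642, p* = 136.3848.
At the floor p = 146.875, quantity demanded = (156 − 146.875)/4.6 = 1.9837.
Sellers' marginal cost at q' = 1.9837: 107.9 + 6.68·1.9837 = 121.1511.
Δq = 4.2642 − 1.9837 = 2.2805; wedge = 146.875 − 121.1511 = 25.7239.
The triangle = ½ × 2.2805 × 25.7239 = €29.33 thousand.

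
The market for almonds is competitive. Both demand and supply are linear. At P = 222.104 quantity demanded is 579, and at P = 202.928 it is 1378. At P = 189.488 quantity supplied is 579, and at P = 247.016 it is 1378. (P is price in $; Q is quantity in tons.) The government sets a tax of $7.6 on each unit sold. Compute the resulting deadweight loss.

Demand slope = (202.928 − 222.104)/(1378 − 579) = −0.024, so P = 236 − 0.024Q.
Supply slope = (247.016 − 189.488)/(1378 − 579) = 0.072, so P = 147.8 + 0.072Q.
Competitive equilibrium: 236 − 0.024Q = 147.8 + 0.072Q → Q* = 918.75, P* = 213.95.
With the tax, the buyer price exceeds the seller price by 7.6: (236 − 0.024Q) − (147.8 + 0.072Q) = 7.6 → Q' = 839.5833.
ΔQ = 918.75 − 839.5833 = 79.1667; the wedge equals the tax, 7.6.
Welfare loss = ½ × 79.1667 × 7.6 = $300.83.

$300.83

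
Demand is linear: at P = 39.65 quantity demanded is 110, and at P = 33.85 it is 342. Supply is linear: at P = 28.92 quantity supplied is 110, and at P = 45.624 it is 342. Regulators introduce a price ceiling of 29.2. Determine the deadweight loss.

Demand slope = (33.85 − 39.65)/(342 − 110) = −0.025, so P = 42.4 − 0.025Q.
Supply slope = (45.624 − 28.92)/(342 − 110) = 0.072, so P = 21 + 0.072Q.
Competitive equilibrium: 42.4 − 0.025Q = 21 + 0.072Q → Q* = 220.61856, P* = 36.88454.
At the ceiling P = 29.2, quantity supplied = (29.2 − 21)/0.072 = 113.88889.
Willingness to pay at Q' = 113.88889: 42.4 − 0.025·113.88889 = 39.55278.
ΔQ = 220.61856 − 113.88889 = 106.72967; wedge = 39.55278 − 29.2 = 10.35278.
Deadweight loss = ½ × 106.72967 × 10.35278 = 552.47.

552.47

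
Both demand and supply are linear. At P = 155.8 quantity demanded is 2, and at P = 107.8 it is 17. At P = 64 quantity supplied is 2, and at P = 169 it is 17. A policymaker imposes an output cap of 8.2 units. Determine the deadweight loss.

Demand slope = (107.8 − 155.8)/(17 − 2) = −3.2, so P = 162.2 − 3.2Q.
Supply slope = (169 − 64)/(17 − 2) = 7, so P = 50 + 7Q.
Competitive equilibrium: 162.2 − 3.2Q = 50 + 7Q → Q* = 11, P* = 127.
At Q = 8.2: demand price = 162.2 − 3.2·8.2 = 135.96; supply price = 50 + 7·8.2 = 107.4.
ΔQ = 11 − 8.2 = 2.8; wedge = 135.96 − 107.4 = 28.56.
The triangle = ½ × 2.8 × 28.56 = 39.984.

39.984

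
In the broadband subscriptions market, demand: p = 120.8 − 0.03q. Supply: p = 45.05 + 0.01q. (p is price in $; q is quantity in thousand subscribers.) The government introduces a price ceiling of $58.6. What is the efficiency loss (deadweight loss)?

Competitive equilibrium: 120.8 − 0.03q = 45.05 + 0.01q → q* = 1893.75, p* = 63.9875.
At the ceiling p = 58.6, quantity supplied = (58.6 − 45.05)/0.01 = 1355.
Willingness to pay at q' = 1355: 120.8 − 0.03·1355 = 80.15.
Δq = 1893.75 − 1355 = 538.75; wedge = 80.15 − 58.6 = 21.55.
Welfare loss = ½ × 538.75 × 21.55 = $5805.03 thousand.

$5805.03 thousand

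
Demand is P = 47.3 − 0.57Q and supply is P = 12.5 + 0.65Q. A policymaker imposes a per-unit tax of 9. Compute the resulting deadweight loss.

33.20

Competitive equilibrium: 47.3 − 0.57Q = 12.5 + 0.65Q → Q* = 28.5246, P* = 31.041.
With the tax, the buyer price exceeds the seller price by 9: (47.3 − 0.57Q) − (12.5 + 0.65Q) = 9 → Q' = 21.1475.
ΔQ = 28.5246 − 21.1475 = 7.3771; the wedge equals the tax, 9.
The triangle = ½ × 7.3771 × 9 = 33.20.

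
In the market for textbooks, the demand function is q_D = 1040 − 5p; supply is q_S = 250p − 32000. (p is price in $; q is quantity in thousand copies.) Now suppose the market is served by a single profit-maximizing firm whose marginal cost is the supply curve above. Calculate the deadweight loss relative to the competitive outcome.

$3844.30 thousand

In inverse form: demand p = 208 − 0.2q, supply p = 128 + 0.004q.
Competitive equilibrium: 208 − 0.2q = 128 + 0.004q → q* = 392.15686, p* = 129.56863.
Marginal revenue: MR = 208 − 0.4q. Set MR = MC: 208 − 0.4q = 128 + 0.004q → q_m = 198.0198.
Price p_m = 208 − 0.2·198.0198 = 168.39604; MC(q_m) = 128 + 0.004·198.0198 = 128.79208.
Competitive q* = 392.15686, so Δq = 194.13706; wedge = 168.39604 − 128.79208 = 39.60396.
DWL = ½ × 194.13706 × 39.60396 = $3844.30 thousand.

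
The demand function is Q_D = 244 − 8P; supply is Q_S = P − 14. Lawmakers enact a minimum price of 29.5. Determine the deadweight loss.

In inverse form: demand P = 30.5 − 0.125Q, supply P = 14 + Q.
Competitive equilibrium: 30.5 − 0.125Q = 14 + Q → Q* = 14.6667, P* = 28.6667.
At the floor P = 29.5, quantity demanded = (30.5 − 29.5)/0.125 = 8.
Sellers' marginal cost at Q' = 8: 14 + 1·8 = 22.
ΔQ = 14.6667 − 8 = 6.6667; wedge = 29.5 − 22 = 7.5.
The triangle = ½ × 6.6667 × 7.5 = 25.

25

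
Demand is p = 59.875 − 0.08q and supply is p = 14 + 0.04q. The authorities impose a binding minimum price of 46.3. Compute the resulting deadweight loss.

Competitive equilibrium: 59.875 − 0.08q = 14 + 0.04q → q* = 382.2917, p* = 29.2917.
At the floor p = 46.3, quantity demanded = (59.875 − 46.3)/0.08 = 169.6875.
Sellers' marginal cost at q' = 169.6875: 14 + 0.04·169.6875 = 20.7875.
Δq = 382.2917 − 169.6875 = 212.6042; wedge = 46.3 − 20.7875 = 25.5125.
DWL = ½ × 212.6042 × 25.5125 = 2712.03.

2712.03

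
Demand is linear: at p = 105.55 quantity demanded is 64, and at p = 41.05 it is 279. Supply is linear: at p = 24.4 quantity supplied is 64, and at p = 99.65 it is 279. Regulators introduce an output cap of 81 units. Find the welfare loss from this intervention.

Demand slope = (41.05 − 105.55)/(279 − 64) = −0.3, so p = 124.75 − 0.3q.
Supply slope = (99.65 − 24.4)/(279 − 64) = 0.35, so p = 2 + 0.35q.
Competitive equilibrium: 124.75 − 0.3q = 2 + 0.35q → q* = 188.8462, p* = 68.0962.
At q = 81: demand price = 124.75 − 0.3·81 = 100.45; supply price = 2 + 0.35·81 = 30.35.
Δq = 188.8462 − 81 = 107.8462; wedge = 100.45 − 30.35 = 70.1.
The triangle = ½ × 107.8462 × 70.1 = 3780.01.

3780.01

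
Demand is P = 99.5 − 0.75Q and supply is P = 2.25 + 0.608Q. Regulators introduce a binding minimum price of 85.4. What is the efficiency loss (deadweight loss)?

1893.85

Competitive equilibrium: 99.5 − 0.75Q = 2.25 + 0.608Q → Q* = 71.6127, P* = 45.7905.
At the floor P = 85.4, quantity demanded = (99.5 − 85.4)/0.75 = 18.8.
Sellers' marginal cost at Q' = 18.8: 2.25 + 0.608·18.8 = 13.6804.
ΔQ = 71.6127 − 18.8 = 52.8127; wedge = 85.4 − 13.6804 = 71.7196.
Deadweight loss = ½ × 52.8127 × 71.7196 = 1893.85.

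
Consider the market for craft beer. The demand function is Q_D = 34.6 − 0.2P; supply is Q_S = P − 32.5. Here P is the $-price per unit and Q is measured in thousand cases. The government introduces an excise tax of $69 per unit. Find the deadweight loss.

In inverse form: demand P = 173 − 5Q, supply P = 32.5 + Q.
Competitive equilibrium: 173 − 5Q = 32.5 + Q → Q* = 23.4167, P* = 55.9167.
With the tax, the buyer price exceeds the seller price by 69: (173 − 5Q) − (32.5 + Q) = 69 → Q' = 11.9167.
ΔQ = 23.4167 − 11.9167 = 11.5; the wedge equals the tax, 69.
DWL = ½ × 11.5 × 69 = $396.75 thousand.

$396.75 thousand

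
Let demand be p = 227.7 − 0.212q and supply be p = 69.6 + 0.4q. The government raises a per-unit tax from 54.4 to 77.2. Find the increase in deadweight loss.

2451.37

Competitive equilibrium: 227.7 − 0.212q = 69.6 + 0.4q → q* = 258.3333, p* = 172.9333.
For a per-unit tax t: Δq = t/0.612, so DWL = ½·t·(t/0.612) = t²/1.224.
At t = 54.4: DWL = 2417.778. At t = 77.2: DWL = 4869.15.
Increase = 4869.15 − 2417.778 = 2451.37.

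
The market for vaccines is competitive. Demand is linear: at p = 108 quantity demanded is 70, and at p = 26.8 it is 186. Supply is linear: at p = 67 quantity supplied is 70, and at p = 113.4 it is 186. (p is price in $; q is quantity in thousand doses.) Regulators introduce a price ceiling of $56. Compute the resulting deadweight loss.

$2307.53 thousand

Demand slope = (26.8 − 108)/(186 − 70) = −0.7, so p = 157 − 0.7q.
Supply slope = (113.4 − 67)/(186 − 70) = 0.4, so p = 39 + 0.4q.
Competitive equilibrium: 157 − 0.7q = 39 + 0.4q → q* = 107.2727, p* = 81.9091.
At the ceiling p = 56, quantity supplied = (56 − 39)/0.4 = 42.5.
Willingness to pay at q' = 42.5: 157 − 0.7·42.5 = 127.25.
Δq = 107.2727 − 42.5 = 64.7727; wedge = 127.25 − 56 = 71.25.
Deadweight loss = ½ × 64.7727 × 71.25 = $2307.53 thousand.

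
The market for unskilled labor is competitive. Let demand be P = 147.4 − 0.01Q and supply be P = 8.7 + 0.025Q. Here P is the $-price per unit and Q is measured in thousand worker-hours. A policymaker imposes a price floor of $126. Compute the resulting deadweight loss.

Competitive equilibrium: 147.4 − 0.01Q = 8.7 + 0.025Q → Q* = 3962.8571, P* = 107.7714.
At the floor P = 126, quantity demanded = (147.4 − 126)/0.01 = 2140.
Sellers' marginal cost at Q' = 2140: 8.7 + 0.025·2140 = 62.2.
ΔQ = 3962.8571 − 2140 = 1822.8571; wedge = 126 − 62.2 = 63.8.
The triangle = ½ × 1822.8571 × 63.8 = $58149.14 thousand.

$58149.14 thousand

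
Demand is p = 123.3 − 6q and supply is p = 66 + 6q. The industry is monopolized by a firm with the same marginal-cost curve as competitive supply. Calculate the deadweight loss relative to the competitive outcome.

Competitive equilibrium: 123.3 − 6q = 66 + 6q → q* = 4.775, p* = 94.65.
Marginal revenue: MR = 123.3 − 12q. Set MR = MC: 123.3 − 12q = 66 + 6q → q_m = 3.1833.
Price p_m = 123.3 − 6·3.1833 = 104.2002; MC(q_m) = 66 + 6·3.1833 = 85.0998.
Competitive q* = 4.775, so Δq = 1.5917; wedge = 104.2002 − 85.0998 = 19.1004.
DWL = ½ × 1.5917 × 19.1004 = 15.20.

15.20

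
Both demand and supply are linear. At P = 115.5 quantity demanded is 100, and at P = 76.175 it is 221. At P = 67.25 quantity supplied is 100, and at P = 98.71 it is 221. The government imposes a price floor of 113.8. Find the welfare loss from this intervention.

Demand slope = (76.175 − 115.5)/(221 − 100) = −0.325, so P = 148 − 0.325Q.
Supply slope = (98.71 − 67.25)/(221 − 100) = 0.26, so P = 41.25 + 0.26Q.
Competitive equilibrium: 148 − 0.325Q = 41.25 + 0.26Q → Q* = 182.47863, P* = 88.69444.
At the floor P = 113.8, quantity demanded = (148 − 113.8)/0.325 = 105.23077.
Sellers' marginal cost at Q' = 105.23077: 41.25 + 0.26·105.23077 = 68.61.
ΔQ = 182.47863 − 105.23077 = 77.24786; wedge = 113.8 − 68.61 = 45.19.
Deadweight loss = ½ × 77.24786 × 45.19 = 1745.42.

1745.42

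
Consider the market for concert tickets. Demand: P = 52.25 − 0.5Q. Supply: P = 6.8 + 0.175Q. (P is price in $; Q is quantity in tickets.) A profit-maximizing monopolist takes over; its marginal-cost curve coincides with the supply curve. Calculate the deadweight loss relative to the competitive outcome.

$277.08

Competitive equilibrium: 52.25 − 0.5Q = 6.8 + 0.175Q → Q* = 67.33333, P* = 18.58333.
Marginal revenue: MR = 52.25 − Q. Set MR = MC: 52.25 − Q = 6.8 + 0.175Q → Q_m = 38.68085.
Price P_m = 52.25 − 0.5·38.68085 = 32.90958; MC(Q_m) = 6.8 + 0.175·38.68085 = 13.56915.
Competitive Q* = 67.33333, so ΔQ = 28.65248; wedge = 32.90958 − 13.56915 = 19.34043.
The triangle = ½ × 28.65248 × 19.34043 = $277.08.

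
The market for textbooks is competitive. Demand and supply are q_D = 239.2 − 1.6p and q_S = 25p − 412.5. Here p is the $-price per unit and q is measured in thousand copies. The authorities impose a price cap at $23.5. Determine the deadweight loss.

In inverse form: demand p = 149.5 − 0.625q, supply p = 16.5 + 0.04q.
Competitive equilibrium: 149.5 − 0.625q = 16.5 + 0.04q → q* = 200, p* = 24.5.
At the ceiling p = 23.5, quantity supplied = (23.5 − 16.5)/0.04 = 175.
Willingness to pay at q' = 175: 149.5 − 0.625·175 = 40.125.
Δq = 200 − 175 = 25; wedge = 40.125 − 23.5 = 16.625.
Deadweight loss = ½ × 25 × 16.625 = $207.81 thousand.

$207.81 thousand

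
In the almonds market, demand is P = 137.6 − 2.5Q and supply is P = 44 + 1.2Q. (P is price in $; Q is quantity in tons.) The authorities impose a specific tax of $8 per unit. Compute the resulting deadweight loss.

Competitive equilibrium: 137.6 − 2.5Q = 44 + 1.2Q → Q* = 25.2973, P* = 74.3568.
With the tax, the buyer price exceeds the seller price by 8: (137.6 − 2.5Q) − (44 + 1.2Q) = 8 → Q' = 23.1351.
ΔQ = 25.2973 − 23.1351 = 2.1622; the wedge equals the tax, 8.
DWL = ½ × 2.1622 × 8 = $8.65.

$8.65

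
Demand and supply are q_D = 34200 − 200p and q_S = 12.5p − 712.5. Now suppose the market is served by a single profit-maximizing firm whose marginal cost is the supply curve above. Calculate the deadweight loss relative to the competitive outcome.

235.95

In inverse form: demand p = 171 − 0.005q, supply p = 57 + 0.08q.
Competitive equilibrium: 171 − 0.005q = 57 + 0.08q → q* = 1341.1765, p* = 164.2941.
Marginal revenue: MR = 171 − 0.01q. Set MR = MC: 171 − 0.01q = 57 + 0.08q → q_m = 1266.6667.
Price p_m = 171 − 0.005·1266.6667 = 164.6667; MC(q_m) = 57 + 0.08·1266.6667 = 158.3333.
Competitive q* = 1341.1765, so Δq = 74.5098; wedge = 164.6667 − 158.3333 = 6.3334.
Deadweight loss = ½ × 74.5098 × 6.3334 = 235.95.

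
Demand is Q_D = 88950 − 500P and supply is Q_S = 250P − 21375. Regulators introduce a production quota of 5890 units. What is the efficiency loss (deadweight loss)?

In inverse form: demand P = 177.9 − 0.002Q, supply P = 85.5 + 0.004Q.
Competitive equilibrium: 177.9 − 0.002Q = 85.5 + 0.004Q → Q* = 15400, P* = 147.1.
At Q = 5890: demand price = 177.9 − 0.002·5890 = 166.12; supply price = 85.5 + 0.004·5890 = 109.06.
ΔQ = 15400 − 5890 = 9510; wedge = 166.12 − 109.06 = 57.06.
DWL = ½ × 9510 × 57.06 = 271320.30.

271320.30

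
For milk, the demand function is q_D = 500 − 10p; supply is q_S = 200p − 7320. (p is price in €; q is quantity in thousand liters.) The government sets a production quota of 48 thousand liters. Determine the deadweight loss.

In inverse form: demand p = 50 − 0.1q, supply p = 36.6 + 0.005q.
Competitive equilibrium: 50 − 0.1q = 36.6 + 0.005q → q* = 127.619, p* = 37.2381.
At q = 48: demand price = 50 − 0.1·48 = 45.2; supply price = 36.6 + 0.005·48 = 36.84.
Δq = 127.619 − 48 = 79.619; wedge = 45.2 − 36.84 = 8.36.
Deadweight loss = ½ × 79.619 × 8.36 = €332.81 thousand.

€332.81 thousand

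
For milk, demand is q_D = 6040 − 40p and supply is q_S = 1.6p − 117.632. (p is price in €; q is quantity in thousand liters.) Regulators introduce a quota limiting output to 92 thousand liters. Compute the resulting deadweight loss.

In inverse form: demand p = 151 − 0.025q, supply p = 73.52 + 0.625q.
Competitive equilibrium: 151 − 0.025q = 73.52 + 0.625q → q* = 119.2, p* = 148.02.
At q = 92: demand price = 151 − 0.025·92 = 148.7; supply price = 73.52 + 0.625·92 = 131.02.
Δq = 119.2 − 92 = 27.2; wedge = 148.7 − 131.02 = 17.68.
The triangle = ½ × 27.2 × 17.68 = €240.448 thousand.

€240.448 thousand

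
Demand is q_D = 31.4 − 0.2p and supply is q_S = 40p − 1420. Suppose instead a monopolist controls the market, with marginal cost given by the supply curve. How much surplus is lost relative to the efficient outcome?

In inverse form: demand p = 157 − 5q, supply p = 35.5 + 0.025q.
Competitive equilibrium: 157 − 5q = 35.5 + 0.025q → q* = 24.1791, p* = 36.1045.
Marginal revenue: MR = 157 − 10q. Set MR = MC: 157 − 10q = 35.5 + 0.025q → q_m = 12.1197.
Price p_m = 157 − 5·12.1197 = 96.4015; MC(q_m) = 35.5 + 0.025·12.1197 = 35.803.
Competitive q* = 24.1791, so Δq = 12.0594; wedge = 96.4015 − 35.803 = 60.5985.
DWL = ½ × 12.0594 × 60.5985 = 365.39.

365.39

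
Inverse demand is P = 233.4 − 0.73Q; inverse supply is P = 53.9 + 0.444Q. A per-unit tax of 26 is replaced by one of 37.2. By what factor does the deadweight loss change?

Competitive equilibrium: 233.4 − 0.73Q = 53.9 + 0.444Q → Q* = 152.8961, P* = 121.7859.
For a per-unit tax t: ΔQ = t/1.174, so DWL = ½·t·(t/1.174) = t²/2.348.
At t = 26: DWL = 287.905. At t = 37.2: DWL = 589.370.
Ratio = (37.2/26)² = 2.047.

2.047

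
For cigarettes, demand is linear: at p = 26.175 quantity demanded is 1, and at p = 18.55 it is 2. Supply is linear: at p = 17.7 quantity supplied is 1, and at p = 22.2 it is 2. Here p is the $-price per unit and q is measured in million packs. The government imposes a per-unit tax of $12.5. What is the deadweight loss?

$6.44 million

Demand slope = (18.55 − 26.175)/(2 − 1) = −7.625, so p = 33.8 − 7.625q.
Supply slope = (22.2 − 17.7)/(2 − 1) = 4.5, so p = 13.2 + 4.5q.
Competitive equilibrium: 33.8 − 7.625q = 13.2 + 4.5q → q* = 1.699, p* = 20.8454.
With the tax, the buyer price exceeds the seller price by 12.5: (33.8 − 7.625q) − (13.2 + 4.5q) = 12.5 → q' = 0.668.
Δq = 1.699 − 0.668 = 1.031; the wedge equals the tax, 12.5.
Welfare loss = ½ × 1.031 × 12.5 = $6.44 million.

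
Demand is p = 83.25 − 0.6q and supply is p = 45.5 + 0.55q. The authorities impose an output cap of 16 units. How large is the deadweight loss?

162.79

Competitive equilibrium: 83.25 − 0.6q = 45.5 + 0.55q → q* = 32.8261, p* = 63.5543.
At q = 16: demand price = 83.25 − 0.6·16 = 73.65; supply price = 45.5 + 0.55·16 = 54.3.
Δq = 32.8261 − 16 = 16.8261; wedge = 73.65 − 54.3 = 19.35.
Welfare loss = ½ × 16.8261 × 19.35 = 162.79.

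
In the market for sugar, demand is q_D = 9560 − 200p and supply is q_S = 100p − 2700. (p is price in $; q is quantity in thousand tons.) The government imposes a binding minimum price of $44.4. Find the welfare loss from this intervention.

$3745.33 thousand

In inverse form: demand p = 47.8 − 0.005q, supply p = 27 + 0.01q.
Competitive equilibrium: 47.8 − 0.005q = 27 + 0.01q → q* = 1386.6667, p* = 40.8667.
At the floor p = 44.4, quantity demanded = (47.8 − 44.4)/0.005 = 680.
Sellers' marginal cost at q' = 680: 27 + 0.01·680 = 33.8.
Δq = 1386.6667 − 680 = 706.6667; wedge = 44.4 − 33.8 = 10.6.
Deadweight loss = ½ × 706.6667 × 10.6 = $3745.33 thousand.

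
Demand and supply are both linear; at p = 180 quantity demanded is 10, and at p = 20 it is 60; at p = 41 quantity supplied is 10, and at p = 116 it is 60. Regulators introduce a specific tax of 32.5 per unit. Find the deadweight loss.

Demand slope = (20 − 180)/(60 − 10) = −3.2, so p = 212 − 3.2q.
Supply slope = (116 − 41)/(60 − 10) = 1.5, so p = 26 + 1.5q.
Competitive equilibrium: 212 − 3.2q = 26 + 1.5q → q* = 39.5745, p* = 85.3617.
With the tax, the buyer price exceeds the seller price by 32.5: (212 − 3.2q) − (26 + 1.5q) = 32.5 → q' = 32.6596.
Δq = 39.5745 − 32.6596 = 6.9149; the wedge equals the tax, 32.5.
The triangle = ½ × 6.9149 × 32.5 = 112.37.

112.37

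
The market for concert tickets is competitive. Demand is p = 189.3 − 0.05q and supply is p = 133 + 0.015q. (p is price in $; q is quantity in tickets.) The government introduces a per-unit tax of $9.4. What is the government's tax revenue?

$6782.46

Competitive equilibrium: 189.3 − 0.05q = 133 + 0.015q → q* = 866.1538, p* = 145.9923.
With the tax, the buyer price exceeds the seller price by 9.4: (189.3 − 0.05q) − (133 + 0.015q) = 9.4 → q' = 721.5385.
Tax revenue = 9.4 × 721.5385 = $6782.46.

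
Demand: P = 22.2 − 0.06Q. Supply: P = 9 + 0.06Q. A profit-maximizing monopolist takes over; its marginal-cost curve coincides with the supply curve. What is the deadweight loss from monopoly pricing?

Competitive equilibrium: 22.2 − 0.06Q = 9 + 0.06Q → Q* = 110, P* = 15.6.
Marginal revenue: MR = 22.2 − 0.12Q. Set MR = MC: 22.2 − 0.12Q = 9 + 0.06Q → Q_m = 73.3333.
Price P_m = 22.2 − 0.06·73.3333 = 17.8; MC(Q_m) = 9 + 0.06·73.3333 = 13.4.
Competitive Q* = 110, so ΔQ = 36.6667; wedge = 17.8 − 13.4 = 4.4.
DWL = ½ × 36.6667 × 4.4 = 80.67.

80.67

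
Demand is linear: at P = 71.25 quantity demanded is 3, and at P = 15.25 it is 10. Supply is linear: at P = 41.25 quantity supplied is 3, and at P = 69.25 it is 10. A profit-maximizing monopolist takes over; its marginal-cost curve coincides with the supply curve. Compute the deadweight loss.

29.04

Demand slope = (15.25 − 71.25)/(10 − 3) = −8, so P = 95.25 − 8Q.
Supply slope = (69.25 − 41.25)/(10 − 3) = 4, so P = 29.25 + 4Q.
Competitive equilibrium: 95.25 − 8Q = 29.25 + 4Q → Q* = 5.5, P* = 51.25.
Marginal revenue: MR = 95.25 − 16Q. Set MR = MC: 95.25 − 16Q = 29.25 + 4Q → Q_m = 3.3.
Price P_m = 95.25 − 8·3.3 = 68.85; MC(Q_m) = 29.25 + 4·3.3 = 42.45.
Competitive Q* = 5.5, so ΔQ = 2.2; wedge = 68.85 − 42.45 = 26.4.
Deadweight loss = ½ × 2.2 × 26.4 = 29.04.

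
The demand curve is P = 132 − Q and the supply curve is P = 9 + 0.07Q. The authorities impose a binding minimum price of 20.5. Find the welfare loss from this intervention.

6.38

Competitive equilibrium: 132 − Q = 9 + 0.07Q → Q* = 114.9533, P* = 17.0467.
At the floor P = 20.5, quantity demanded = (132 − 20.5)/1 = 111.5.
Sellers' marginal cost at Q' = 111.5: 9 + 0.07·111.5 = 16.805.
ΔQ = 114.9533 − 111.5 = 3.4533; wedge = 20.5 − 16.805 = 3.695.
Welfare loss = ½ × 3.4533 × 3.695 = 6.38.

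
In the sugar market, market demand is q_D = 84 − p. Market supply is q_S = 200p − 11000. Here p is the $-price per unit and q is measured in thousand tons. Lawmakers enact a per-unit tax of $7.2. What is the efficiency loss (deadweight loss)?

$25.79 thousand

In inverse form: demand p = 84 − q, supply p = 55 + 0.005q.
Competitive equilibrium: 84 − q = 55 + 0.005q → q* = 28.8557, p* = 55.1443.
With the tax, the buyer price exceeds the seller price by 7.2: (84 − q) − (55 + 0.005q) = 7.2 → q' = 21.6915.
Δq = 28.8557 − 21.6915 = 7.1642; the wedge equals the tax, 7.2.
Deadweight loss = ½ × 7.1642 × 7.2 = $25.79 thousand.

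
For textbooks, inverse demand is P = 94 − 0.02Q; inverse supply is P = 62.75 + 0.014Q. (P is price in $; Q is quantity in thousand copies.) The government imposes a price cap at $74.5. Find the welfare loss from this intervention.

$108.34 thousand

Competitive equilibrium: 94 − 0.02Q = 62.75 + 0.014Q → Q* = 919.1176, P* = 75.6176.
At the ceiling P = 74.5, quantity supplied = (74.5 − 62.75)/0.014 = 839.2857.
Willingness to pay at Q' = 839.2857: 94 − 0.02·839.2857 = 77.2143.
ΔQ = 919.1176 − 839.2857 = 79.8319; wedge = 77.2143 − 74.5 = 2.7143.
Deadweight loss = ½ × 79.8319 × 2.7143 = $108.34 thousand.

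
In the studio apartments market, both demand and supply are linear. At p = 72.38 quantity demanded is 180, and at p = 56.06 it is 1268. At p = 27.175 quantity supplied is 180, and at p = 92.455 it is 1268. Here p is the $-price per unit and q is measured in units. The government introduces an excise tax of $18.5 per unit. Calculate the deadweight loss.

Demand slope = (56.06 − 72.38)/(1268 − 180) = −0.015, so p = 75.08 − 0.015q.
Supply slope = (92.455 − 27.175)/(1268 − 180) = 0.06, so p = 16.375 + 0.06q.
Competitive equilibrium: 75.08 − 0.015q = 16.375 + 0.06q → q* = 782.7333, p* = 63.339.
With the tax, the buyer price exceeds the seller price by 18.5: (75.08 − 0.015q) − (16.375 + 0.06q) = 18.5 → q' = 536.0667.
Δq = 782.7333 − 536.0667 = 246.6666; the wedge equals the tax, 18.5.
Deadweight loss = ½ × 246.6666 × 18.5 = $2281.67.

$2281.67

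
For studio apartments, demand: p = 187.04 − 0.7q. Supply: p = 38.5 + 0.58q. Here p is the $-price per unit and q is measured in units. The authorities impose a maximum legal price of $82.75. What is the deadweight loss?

$1011.43

Competitive equilibrium: 187.04 − 0.7q = 38.5 + 0.58q → q* = 116.0469, p* = 105.8072.
At the ceiling p = 82.75, quantity supplied = (82.75 − 38.5)/0.58 = 76.2931.
Willingness to pay at q' = 76.2931: 187.04 − 0.7·76.2931 = 133.6348.
Δq = 116.0469 − 76.2931 = 39.7538; wedge = 133.6348 − 82.75 = 50.8848.
Welfare loss = ½ × 39.7538 × 50.8848 = $1011.43.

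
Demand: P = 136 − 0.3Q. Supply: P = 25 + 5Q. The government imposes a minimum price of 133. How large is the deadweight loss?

317.36

Competitive equilibrium: 136 − 0.3Q = 25 + 5Q → Q* = 20.9434, P* = 129.717.
At the floor P = 133, quantity demanded = (136 − 133)/0.3 = 10.
Sellers' marginal cost at Q' = 10: 25 + 5·10 = 75.
ΔQ = 20.9434 − 10 = 10.9434; wedge = 133 − 75 = 58.
Welfare loss = ½ × 10.9434 × 58 = 317.36.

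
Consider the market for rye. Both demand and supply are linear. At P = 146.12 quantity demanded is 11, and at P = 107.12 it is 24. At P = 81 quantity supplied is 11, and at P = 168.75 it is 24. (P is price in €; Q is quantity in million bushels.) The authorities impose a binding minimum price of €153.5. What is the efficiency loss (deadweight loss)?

Demand slope = (107.12 − 146.12)/(24 − 11) = −3, so P = 179.12 − 3Q.
Supply slope = (168.75 − 81)/(24 − 11) = 6.75, so P = 6.75 + 6.75Q.
Competitive equilibrium: 179.12 − 3Q = 6.75 + 6.75Q → Q* = 17.67897, P* = 126.08308.
At the floor P = 153.5, quantity demanded = (179.12 − 153.5)/3 = 8.54.
Sellers' marginal cost at Q' = 8.54: 6.75 + 6.75·8.54 = 64.395.
ΔQ = 17.67897 − 8.54 = 9.13897; wedge = 153.5 − 64.395 = 89.105.
Welfare loss = ½ × 9.13897 × 89.105 = €407.16 million.

€407.16 million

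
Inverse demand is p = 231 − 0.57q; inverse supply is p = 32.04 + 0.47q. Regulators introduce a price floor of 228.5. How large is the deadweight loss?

Competitive equilibrium: 231 − 0.57q = 32.04 + 0.47q → q* = 191.3077, p* = 121.9546.
At the floor p = 228.5, quantity demanded = (231 − 228.5)/0.57 = 4.386.
Sellers' marginal cost at q' = 4.386: 32.04 + 0.47·4.386 = 34.1014.
Δq = 191.3077 − 4.386 = 186.9217; wedge = 228.5 − 34.1014 = 194.3986.
Deadweight loss = ½ × 186.9217 × 194.3986 = 18168.66.

18168.66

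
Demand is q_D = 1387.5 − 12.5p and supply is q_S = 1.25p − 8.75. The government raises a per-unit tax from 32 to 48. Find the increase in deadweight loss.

In inverse form: demand p = 111 − 0.08q, supply p = 7 + 0.8q.
Competitive equilibrium: 111 − 0.08q = 7 + 0.8q → q* = 118.1818, p* = 101.5455.
For a per-unit tax t: Δq = t/0.88, so DWL = ½·t·(t/0.88) = t²/1.76.
At t = 32: DWL = 581.818. At t = 48: DWL = 1309.091.
Increase = 1309.091 − 581.818 = 727.27.

727.27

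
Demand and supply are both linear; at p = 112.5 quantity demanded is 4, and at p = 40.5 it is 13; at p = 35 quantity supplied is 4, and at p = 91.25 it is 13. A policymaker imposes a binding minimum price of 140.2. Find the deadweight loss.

Demand slope = (40.5 − 112.5)/(13 − 4) = −8, so p = 144.5 − 8q.
Supply slope = (91.25 − 35)/(13 − 4) = 6.25, so p = 10 + 6.25q.
Competitive equilibrium: 144.5 − 8q = 10 + 6.25q → q* = 9.4386, p* = 68.9912.
At the floor p = 140.2, quantity demanded = (144.5 − 140.2)/8 = 0.5375.
Sellers' marginal cost at q' = 0.5375: 10 + 6.25·0.5375 = 13.3594.
Δq = 9.4386 − 0.5375 = 8.9011; wedge = 140.2 − 13.3594 = 126.8406.
The triangle = ½ × 8.9011 × 126.8406 = 564.51.

564.51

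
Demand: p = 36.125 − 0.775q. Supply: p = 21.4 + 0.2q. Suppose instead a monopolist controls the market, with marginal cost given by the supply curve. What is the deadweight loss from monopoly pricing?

21.81

Competitive equilibrium: 36.125 − 0.775q = 21.4 + 0.2q → q* = 15.1026, p* = 24.4205.
Marginal revenue: MR = 36.125 − 1.55q. Set MR = MC: 36.125 − 1.55q = 21.4 + 0.2q → q_m = 8.4143.
Price p_m = 36.125 − 0.775·8.4143 = 29.6039; MC(q_m) = 21.4 + 0.2·8.4143 = 23.0829.
Competitive q* = 15.1026, so Δq = 6.6883; wedge = 29.6039 − 23.0829 = 6.521.
Deadweight loss = ½ × 6.6883 × 6.521 = 21.81.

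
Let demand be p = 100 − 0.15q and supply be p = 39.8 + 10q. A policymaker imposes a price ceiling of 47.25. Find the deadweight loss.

136.49

Competitive equilibrium: 100 − 0.15q = 39.8 + 10q → q* = 5.931, p* = 99.1103.
At the ceiling p = 47.25, quantity supplied = (47.25 − 39.8)/10 = 0.745.
Willingness to pay at q' = 0.745: 100 − 0.15·0.745 = 99.8883.
Δq = 5.931 − 0.745 = 5.186; wedge = 99.8883 − 47.25 = 52.6383.
Deadweight loss = ½ × 5.186 × 52.6383 = 136.49.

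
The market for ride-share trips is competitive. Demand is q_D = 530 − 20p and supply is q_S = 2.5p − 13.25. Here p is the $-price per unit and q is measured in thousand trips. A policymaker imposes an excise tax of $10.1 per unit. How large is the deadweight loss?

In inverse form: demand p = 26.5 − 0.05q, supply p = 5.3 + 0.4q.
Competitive equilibrium: 26.5 − 0.05q = 5.3 + 0.4q → q* = 47.1111, p* = 24.1444.
With the tax, the buyer price exceeds the seller price by 10.1: (26.5 − 0.05q) − (5.3 + 0.4q) = 10.1 → q' = 24.6667.
Δq = 47.1111 − 24.6667 = 22.4444; the wedge equals the tax, 10.1.
The triangle = ½ × 22.4444 × 10.1 = $113.34 thousand.

$113.34 thousand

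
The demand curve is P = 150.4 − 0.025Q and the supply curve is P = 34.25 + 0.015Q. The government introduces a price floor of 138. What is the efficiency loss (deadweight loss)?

Competitive equilibrium: 150.4 − 0.025Q = 34.25 + 0.015Q → Q* = 2903.75, P* = 77.8063.
At the floor P = 138, quantity demanded = (150.4 − 138)/0.025 = 496.
Sellers' marginal cost at Q' = 496: 34.25 + 0.015·496 = 41.69.
ΔQ = 2903.75 − 496 = 2407.75; wedge = 138 − 41.69 = 96.31.
DWL = ½ × 2407.75 × 96.31 = 115945.20.

115945.20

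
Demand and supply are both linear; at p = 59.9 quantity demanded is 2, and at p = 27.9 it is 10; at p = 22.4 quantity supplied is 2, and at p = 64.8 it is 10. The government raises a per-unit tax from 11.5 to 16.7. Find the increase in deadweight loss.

7.88

Demand slope = (27.9 − 59.9)/(10 − 2) = −4, so p = 67.9 − 4q.
Supply slope = (64.8 − 22.4)/(10 − 2) = 5.3, so p = 11.8 + 5.3q.
Competitive equilibrium: 67.9 − 4q = 11.8 + 5.3q → q* = 6.0323, p* = 43.771.
For a per-unit tax t: Δq = t/9.3, so DWL = ½·t·(t/9.3) = t²/18.6.
At t = 11.5: DWL = 7.11. At t = 16.7: DWL = 14.994.
Increase = 14.994 − 7.11 = 7.88.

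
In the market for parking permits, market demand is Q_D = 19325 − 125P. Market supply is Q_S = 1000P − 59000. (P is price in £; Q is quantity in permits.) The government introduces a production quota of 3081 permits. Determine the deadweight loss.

In inverse form: demand P = 154.6 − 0.008Q, supply P = 59 + 0.001Q.
Competitive equilibrium: 154.6 − 0.008Q = 59 + 0.001Q → Q* = 10622.2222, P* = 69.6222.
At Q = 3081: demand price = 154.6 − 0.008·3081 = 129.952; supply price = 59 + 0.001·3081 = 62.081.
ΔQ = 10622.2222 − 3081 = 7541.2222; wedge = 129.952 − 62.081 = 67.871.
Welfare loss = ½ × 7541.2222 × 67.871 = £255915.15.

£255915.15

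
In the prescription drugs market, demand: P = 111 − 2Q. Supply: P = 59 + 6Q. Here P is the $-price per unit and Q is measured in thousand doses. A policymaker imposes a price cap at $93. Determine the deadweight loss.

$2.78 thousand

Competitive equilibrium: 111 − 2Q = 59 + 6Q → Q* = 6.5, P* = 98.
At the ceiling P = 93, quantity supplied = (93 − 59)/6 = 5.6667.
Willingness to pay at Q' = 5.6667: 111 − 2·5.6667 = 99.6666.
ΔQ = 6.5 − 5.6667 = 0.8333; wedge = 99.6666 − 93 = 6.6666.
Deadweight loss = ½ × 0.8333 × 6.6666 = $2.78 thousand.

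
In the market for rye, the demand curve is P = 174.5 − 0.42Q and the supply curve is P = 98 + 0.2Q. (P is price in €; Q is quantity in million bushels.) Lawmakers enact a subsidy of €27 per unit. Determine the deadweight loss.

€587.90 million

Competitive equilibrium: 174.5 − 0.42Q = 98 + 0.2Q → Q* = 123.3871, P* = 122.6774.
The subsidy lowers effective supply by 27: P = 71 + 0.2Q.
New quantity: 174.5 − 0.42Q = 71 + 0.2Q → Q' = 166.9355.
Overproduction ΔQ = 166.9355 − 123.3871 = 43.5484; wedge = subsidy = 27.
Deadweight loss = ½ × 43.5484 × 27 = €587.90 million.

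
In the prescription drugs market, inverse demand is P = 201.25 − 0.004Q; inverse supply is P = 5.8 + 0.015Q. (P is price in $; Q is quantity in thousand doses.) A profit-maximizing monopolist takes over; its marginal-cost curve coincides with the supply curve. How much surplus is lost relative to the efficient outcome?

Competitive equilibrium: 201.25 − 0.004Q = 5.8 + 0.015Q → Q* = 10286.8421, P* = 160.1026.
Marginal revenue: MR = 201.25 − 0.008Q. Set MR = MC: 201.25 − 0.008Q = 5.8 + 0.015Q → Q_m = 8497.8261.
Price P_m = 201.25 − 0.004·8497.8261 = 167.2587; MC(Q_m) = 5.8 + 0.015·8497.8261 = 133.2674.
Competitive Q* = 10286.8421, so ΔQ = 1789.016; wedge = 167.2587 − 133.2674 = 33.9913.
DWL = ½ × 1789.016 × 33.9913 = $30405.49 thousand.

$30405.49 thousand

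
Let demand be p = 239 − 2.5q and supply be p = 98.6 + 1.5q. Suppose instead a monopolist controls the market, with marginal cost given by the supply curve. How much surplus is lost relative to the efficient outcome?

Competitive equilibrium: 239 − 2.5q = 98.6 + 1.5q → q* = 35.1, p* = 151.25.
Marginal revenue: MR = 239 − 5q. Set MR = MC: 239 − 5q = 98.6 + 1.5q → q_m = 21.6.
Price p_m = 239 − 2.5·21.6 = 185; MC(q_m) = 98.6 + 1.5·21.6 = 131.
Competitive q* = 35.1, so Δq = 13.5; wedge = 185 − 131 = 54.
DWL = ½ × 13.5 × 54 = 364.50.

364.50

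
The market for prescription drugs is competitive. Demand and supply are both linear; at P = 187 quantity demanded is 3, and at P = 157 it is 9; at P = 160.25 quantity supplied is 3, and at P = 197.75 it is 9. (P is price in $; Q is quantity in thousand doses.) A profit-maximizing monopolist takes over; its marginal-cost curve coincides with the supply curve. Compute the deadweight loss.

Demand slope = (157 − 187)/(9 − 3) = −5, so P = 202 − 5Q.
Supply slope = (197.75 − 160.25)/(9 − 3) = 6.25, so P = 141.5 + 6.25Q.
Competitive equilibrium: 202 − 5Q = 141.5 + 6.25Q → Q* = 5.3778, P* = 175.1111.
Marginal revenue: MR = 202 − 10Q. Set MR = MC: 202 − 10Q = 141.5 + 6.25Q → Q_m = 3.7231.
Price P_m = 202 − 5·3.7231 = 183.3845; MC(Q_m) = 141.5 + 6.25·3.7231 = 164.7694.
Competitive Q* = 5.3778, so ΔQ = 1.6547; wedge = 183.3845 − 164.7694 = 18.6151.
Deadweight loss = ½ × 1.6547 × 18.6151 = $15.40 thousand.

$15.40 thousand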